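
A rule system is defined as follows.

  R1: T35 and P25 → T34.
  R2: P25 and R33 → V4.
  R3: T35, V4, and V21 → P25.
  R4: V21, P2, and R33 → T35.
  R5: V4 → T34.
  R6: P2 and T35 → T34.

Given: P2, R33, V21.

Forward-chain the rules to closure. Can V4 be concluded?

V4 would need P25 and R33 (R2), but P25 is never established.

No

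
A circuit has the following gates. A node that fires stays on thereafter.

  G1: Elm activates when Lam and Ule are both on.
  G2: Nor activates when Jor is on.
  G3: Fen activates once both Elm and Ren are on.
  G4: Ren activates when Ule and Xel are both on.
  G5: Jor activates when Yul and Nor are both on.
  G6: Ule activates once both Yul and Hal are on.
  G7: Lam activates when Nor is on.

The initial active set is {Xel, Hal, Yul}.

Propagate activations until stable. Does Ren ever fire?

Yes

G6: Yul and Hal on → Ule on.
Ule and Xel are on, so Ren activates (G4).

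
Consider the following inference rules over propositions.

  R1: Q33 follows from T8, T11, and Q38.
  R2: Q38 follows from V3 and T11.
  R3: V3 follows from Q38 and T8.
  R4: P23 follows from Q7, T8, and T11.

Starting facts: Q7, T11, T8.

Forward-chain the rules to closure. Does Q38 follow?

No

Q38 would need V3 and T11 (R2), but V3 is never established.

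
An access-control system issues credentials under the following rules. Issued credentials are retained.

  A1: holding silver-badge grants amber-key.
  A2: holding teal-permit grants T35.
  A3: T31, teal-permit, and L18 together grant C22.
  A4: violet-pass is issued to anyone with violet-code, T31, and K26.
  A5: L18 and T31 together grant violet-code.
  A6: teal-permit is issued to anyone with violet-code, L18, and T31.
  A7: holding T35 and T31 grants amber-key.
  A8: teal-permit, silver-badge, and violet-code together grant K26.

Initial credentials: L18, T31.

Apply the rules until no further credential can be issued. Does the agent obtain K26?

No

K26 would need teal-permit, silver-badge, and violet-code (A8), but silver-badge is never granted.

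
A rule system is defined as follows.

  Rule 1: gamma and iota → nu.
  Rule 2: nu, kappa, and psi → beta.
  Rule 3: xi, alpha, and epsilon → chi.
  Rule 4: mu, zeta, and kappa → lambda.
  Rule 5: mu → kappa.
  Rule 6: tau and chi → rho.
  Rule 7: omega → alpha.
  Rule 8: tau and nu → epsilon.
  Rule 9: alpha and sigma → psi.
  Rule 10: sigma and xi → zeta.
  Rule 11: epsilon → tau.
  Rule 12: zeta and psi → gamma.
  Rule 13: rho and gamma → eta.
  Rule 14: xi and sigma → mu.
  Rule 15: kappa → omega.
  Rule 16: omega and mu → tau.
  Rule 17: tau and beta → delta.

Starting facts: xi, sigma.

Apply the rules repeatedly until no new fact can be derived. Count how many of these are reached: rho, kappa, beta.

xi and sigma hold, so mu follows (Rule 14).
From mu, Rule 5 gives kappa.
rho would need tau and chi (Rule 6), but chi is never established.
kappa: reached.
beta would need nu, kappa, and psi (Rule 2), but nu is never established.
Reached: kappa — 1 of the 3.

1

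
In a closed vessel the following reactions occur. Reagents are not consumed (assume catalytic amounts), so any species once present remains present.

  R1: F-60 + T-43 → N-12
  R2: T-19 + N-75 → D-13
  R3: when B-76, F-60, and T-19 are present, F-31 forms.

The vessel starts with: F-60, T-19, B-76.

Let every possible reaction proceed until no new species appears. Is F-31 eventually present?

B-76, F-60, and T-19 present → F-31 forms (R3).

Yes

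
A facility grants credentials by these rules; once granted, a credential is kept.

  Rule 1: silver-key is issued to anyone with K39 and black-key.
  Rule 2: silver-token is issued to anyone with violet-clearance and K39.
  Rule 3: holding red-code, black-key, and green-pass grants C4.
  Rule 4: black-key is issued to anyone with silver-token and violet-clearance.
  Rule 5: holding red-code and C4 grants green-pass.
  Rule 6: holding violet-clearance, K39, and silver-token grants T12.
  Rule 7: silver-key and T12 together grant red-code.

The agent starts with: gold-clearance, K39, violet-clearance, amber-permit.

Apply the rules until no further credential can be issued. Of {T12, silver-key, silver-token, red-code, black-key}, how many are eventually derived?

5

Holding violet-clearance and K39 grants silver-token (Rule 2).
Holding silver-token and violet-clearance grants black-key (Rule 4).
Holding violet-clearance, K39, and silver-token grants T12 (Rule 6).
Holding K39 and black-key grants silver-key (Rule 1).
Holding silver-key and T12 grants red-code (Rule 7).
T12: reached.
silver-key: reached.
silver-token: reached.
red-code: reached.
black-key: reached.
All 5 are reached.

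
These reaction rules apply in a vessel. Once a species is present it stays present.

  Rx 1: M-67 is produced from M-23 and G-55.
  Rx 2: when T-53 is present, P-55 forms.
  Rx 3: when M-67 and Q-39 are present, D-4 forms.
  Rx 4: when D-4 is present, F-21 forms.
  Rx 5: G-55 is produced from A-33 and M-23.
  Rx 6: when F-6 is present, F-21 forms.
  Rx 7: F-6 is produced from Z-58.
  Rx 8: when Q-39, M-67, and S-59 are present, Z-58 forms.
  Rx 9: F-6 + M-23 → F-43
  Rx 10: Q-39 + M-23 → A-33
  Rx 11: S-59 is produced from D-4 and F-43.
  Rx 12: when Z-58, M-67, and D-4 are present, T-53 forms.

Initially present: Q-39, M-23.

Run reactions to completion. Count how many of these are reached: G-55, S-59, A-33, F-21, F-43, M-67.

4

Q-39 and M-23 present → A-33 forms (Rx 10).
A-33 and M-23 present → G-55 forms (Rx 5).
M-23 and G-55 present → M-67 forms (Rx 1).
M-67 and Q-39 present → D-4 forms (Rx 3).
D-4 present → F-21 forms (Rx 4).
G-55: reached.
S-59 would need D-4 and F-43 (Rx 11), but F-43 never forms.
A-33: reached.
F-21: reached.
F-43 would need F-6 and M-23 (Rx 9), but F-6 never forms.
M-67: reached.
Reached: G-55, A-33, F-21, and M-67 — 4 of the 6.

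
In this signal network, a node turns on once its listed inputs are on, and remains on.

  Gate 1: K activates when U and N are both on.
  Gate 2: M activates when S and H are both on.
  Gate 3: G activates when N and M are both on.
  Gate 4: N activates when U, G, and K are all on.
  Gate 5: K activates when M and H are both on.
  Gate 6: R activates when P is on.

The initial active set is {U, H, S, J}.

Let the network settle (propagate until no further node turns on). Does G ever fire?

G would need N and M (Gate 3), but N never turns on.

No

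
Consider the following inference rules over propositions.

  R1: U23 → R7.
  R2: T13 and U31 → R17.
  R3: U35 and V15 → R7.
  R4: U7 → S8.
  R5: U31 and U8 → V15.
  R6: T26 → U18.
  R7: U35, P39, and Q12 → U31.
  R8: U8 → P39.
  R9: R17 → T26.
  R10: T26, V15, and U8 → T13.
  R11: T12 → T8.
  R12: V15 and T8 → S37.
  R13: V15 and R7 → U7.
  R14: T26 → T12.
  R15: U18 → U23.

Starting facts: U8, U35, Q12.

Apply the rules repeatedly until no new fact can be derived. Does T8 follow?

T8 would need T12 (R11), but T12 is never established.

No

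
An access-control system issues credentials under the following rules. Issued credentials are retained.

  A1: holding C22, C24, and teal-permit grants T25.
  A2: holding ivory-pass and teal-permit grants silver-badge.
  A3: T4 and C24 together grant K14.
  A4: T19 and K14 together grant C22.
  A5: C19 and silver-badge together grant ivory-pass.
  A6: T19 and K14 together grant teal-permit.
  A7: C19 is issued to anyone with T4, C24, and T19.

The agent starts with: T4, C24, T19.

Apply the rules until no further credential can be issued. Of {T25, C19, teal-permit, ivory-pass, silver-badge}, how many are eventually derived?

3

Holding T4, C24, and T19 grants C19 (A7).
Holding T4 and C24 grants K14 (A3).
Holding T19 and K14 grants teal-permit (A6).
Holding T19 and K14 grants C22 (A4).
Holding C22, C24, and teal-permit grants T25 (A1).
T25: reached.
C19: reached.
teal-permit: reached.
ivory-pass would need C19 and silver-badge (A5), but silver-badge is never granted.
silver-badge would need ivory-pass and teal-permit (A2), but ivory-pass is never granted.
Reached: T25, C19, and teal-permit — 3 of the 5.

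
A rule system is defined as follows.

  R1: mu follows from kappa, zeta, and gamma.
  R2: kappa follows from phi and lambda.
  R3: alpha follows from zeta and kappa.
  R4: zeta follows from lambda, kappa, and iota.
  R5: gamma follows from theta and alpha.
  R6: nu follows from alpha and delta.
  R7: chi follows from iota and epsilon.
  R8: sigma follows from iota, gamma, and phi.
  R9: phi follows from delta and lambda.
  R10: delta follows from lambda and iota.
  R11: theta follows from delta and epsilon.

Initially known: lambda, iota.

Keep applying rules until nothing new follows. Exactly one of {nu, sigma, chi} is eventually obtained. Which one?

nu

lambda and iota hold, so delta follows (R10).
delta and lambda hold, so phi follows (R9).
phi and lambda hold, so kappa follows (R2).
lambda, kappa, and iota hold, so zeta follows (R4).
From zeta and kappa, R3 gives alpha.
alpha and delta hold, so nu follows (R6).
chi would need iota and epsilon (R7), but epsilon is never established. sigma would need iota, gamma, and phi (R8), but gamma is never established.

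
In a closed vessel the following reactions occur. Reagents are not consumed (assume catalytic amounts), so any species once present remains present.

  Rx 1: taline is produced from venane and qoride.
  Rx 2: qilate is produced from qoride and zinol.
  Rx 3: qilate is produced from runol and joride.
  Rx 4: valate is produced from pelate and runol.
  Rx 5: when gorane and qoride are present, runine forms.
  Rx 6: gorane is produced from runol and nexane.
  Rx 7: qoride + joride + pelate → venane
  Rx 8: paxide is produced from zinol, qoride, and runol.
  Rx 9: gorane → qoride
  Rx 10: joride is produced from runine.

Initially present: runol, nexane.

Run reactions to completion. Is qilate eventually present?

Yes

runol and nexane present → gorane forms (Rx 6).
gorane present → qoride forms (Rx 9).
gorane and qoride present → runine forms (Rx 5).
runine present → joride forms (Rx 10).
runol and joride present → qilate forms (Rx 3).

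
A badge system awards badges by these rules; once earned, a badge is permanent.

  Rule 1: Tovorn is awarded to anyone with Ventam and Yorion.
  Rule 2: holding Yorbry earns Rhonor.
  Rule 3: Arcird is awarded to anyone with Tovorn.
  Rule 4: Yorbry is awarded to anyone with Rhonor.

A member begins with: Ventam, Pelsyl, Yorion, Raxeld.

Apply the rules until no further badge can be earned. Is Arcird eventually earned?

Yes

With Ventam and Yorion, Tovorn is earned (Rule 1).
With Tovorn, Arcird is earned (Rule 3).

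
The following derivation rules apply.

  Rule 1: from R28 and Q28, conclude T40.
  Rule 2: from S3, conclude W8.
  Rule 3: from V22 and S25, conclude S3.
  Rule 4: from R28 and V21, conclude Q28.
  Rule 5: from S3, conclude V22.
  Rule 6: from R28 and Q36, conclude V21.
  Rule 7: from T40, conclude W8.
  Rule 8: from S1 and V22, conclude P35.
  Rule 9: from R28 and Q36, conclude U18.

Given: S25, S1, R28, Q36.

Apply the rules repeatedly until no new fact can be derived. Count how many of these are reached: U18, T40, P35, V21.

From R28 and Q36, Rule 6 gives V21.
R28 and Q36 hold, so U18 follows (Rule 9).
From R28 and V21, Rule 4 gives Q28.
R28 and Q28 hold, so T40 follows (Rule 1).
U18: reached.
T40: reached.
P35 would need S1 and V22 (Rule 8), but V22 is never established.
V21: reached.
Reached: U18, T40, and V21 — 3 of the 4.

3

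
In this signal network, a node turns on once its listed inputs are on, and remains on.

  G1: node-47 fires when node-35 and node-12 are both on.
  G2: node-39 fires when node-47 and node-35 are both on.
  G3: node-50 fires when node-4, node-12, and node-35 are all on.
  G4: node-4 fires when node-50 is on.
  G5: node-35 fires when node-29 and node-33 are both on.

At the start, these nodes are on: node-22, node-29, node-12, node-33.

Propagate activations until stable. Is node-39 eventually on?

Yes

node-29 and node-33 are on, so node-35 fires (G5).
node-35 and node-12 are on, so node-47 fires (G1).
G2: node-47 and node-35 on → node-39 on.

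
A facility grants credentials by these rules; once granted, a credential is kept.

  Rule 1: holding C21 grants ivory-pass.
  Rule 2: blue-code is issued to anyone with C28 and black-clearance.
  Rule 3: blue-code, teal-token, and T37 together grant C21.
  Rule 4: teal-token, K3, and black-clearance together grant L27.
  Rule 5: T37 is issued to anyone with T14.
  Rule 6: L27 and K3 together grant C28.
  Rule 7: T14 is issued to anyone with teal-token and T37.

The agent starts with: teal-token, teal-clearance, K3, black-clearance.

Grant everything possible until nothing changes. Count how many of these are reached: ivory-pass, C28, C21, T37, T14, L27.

2

Holding teal-token, K3, and black-clearance grants L27 (Rule 4).
Holding L27 and K3 grants C28 (Rule 6).
ivory-pass would need C21 (Rule 1), but C21 is never granted.
C28: reached.
C21 would need blue-code, teal-token, and T37 (Rule 3), but T37 is never granted.
T37 would need T14 (Rule 5), but T14 is never granted.
T14 would need teal-token and T37 (Rule 7), but T37 is never granted.
L27: reached.
Reached: C28 and L27 — 2 of the 6.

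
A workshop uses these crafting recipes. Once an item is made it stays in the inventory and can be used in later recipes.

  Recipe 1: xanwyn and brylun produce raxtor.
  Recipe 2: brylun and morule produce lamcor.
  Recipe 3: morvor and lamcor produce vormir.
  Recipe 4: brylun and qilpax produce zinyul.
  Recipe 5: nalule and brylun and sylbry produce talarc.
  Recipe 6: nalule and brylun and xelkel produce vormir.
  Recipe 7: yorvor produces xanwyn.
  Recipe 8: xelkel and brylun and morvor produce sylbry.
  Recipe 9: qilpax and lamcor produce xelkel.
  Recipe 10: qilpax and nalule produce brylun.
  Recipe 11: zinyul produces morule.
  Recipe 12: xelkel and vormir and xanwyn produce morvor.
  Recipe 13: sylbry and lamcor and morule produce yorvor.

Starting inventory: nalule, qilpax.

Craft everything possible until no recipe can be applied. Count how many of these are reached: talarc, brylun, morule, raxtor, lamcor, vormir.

4

Using Recipe 10, qilpax and nalule make brylun.
brylun and qilpax → zinyul (Recipe 4).
zinyul → morule (Recipe 11).
brylun and morule → lamcor (Recipe 2).
Using Recipe 9, qilpax and lamcor make xelkel.
nalule and brylun and xelkel → vormir (Recipe 6).
talarc would need nalule, brylun, and sylbry (Recipe 5), but sylbry is never obtained.
brylun: reached.
morule: reached.
raxtor would need xanwyn and brylun (Recipe 1), but xanwyn is never obtained.
lamcor: reached.
vormir: reached.
Reached: brylun, morule, lamcor, and vormir — 4 of the 6.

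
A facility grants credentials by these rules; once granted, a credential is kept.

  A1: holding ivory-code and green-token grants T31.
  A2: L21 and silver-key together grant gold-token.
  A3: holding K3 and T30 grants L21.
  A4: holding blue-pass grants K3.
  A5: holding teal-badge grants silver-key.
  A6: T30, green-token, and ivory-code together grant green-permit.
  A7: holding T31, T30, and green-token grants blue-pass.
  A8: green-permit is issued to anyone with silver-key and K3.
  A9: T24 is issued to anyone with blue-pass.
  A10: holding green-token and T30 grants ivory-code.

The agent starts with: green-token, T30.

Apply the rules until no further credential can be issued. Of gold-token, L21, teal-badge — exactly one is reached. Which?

Holding green-token and T30 grants ivory-code (A10).
Holding ivory-code and green-token grants T31 (A1).
Holding T31, T30, and green-token grants blue-pass (A7).
Holding blue-pass grants K3 (A4).
Holding K3 and T30 grants L21 (A3).
No rule produces teal-badge, and it is not given. gold-token would need L21 and silver-key (A2), but silver-key is never granted.

L21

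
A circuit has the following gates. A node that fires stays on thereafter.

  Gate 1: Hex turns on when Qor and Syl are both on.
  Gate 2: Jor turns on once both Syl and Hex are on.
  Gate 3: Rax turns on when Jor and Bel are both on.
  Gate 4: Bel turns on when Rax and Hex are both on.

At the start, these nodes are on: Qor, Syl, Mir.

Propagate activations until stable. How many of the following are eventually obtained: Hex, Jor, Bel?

2

Qor and Syl are on, so Hex turns on (Gate 1).
Syl and Hex are on, so Jor turns on (Gate 2).
Hex: reached.
Jor: reached.
Bel would need Rax and Hex (Gate 4), but Rax never turns on.
Reached: Hex and Jor — 2 of the 3.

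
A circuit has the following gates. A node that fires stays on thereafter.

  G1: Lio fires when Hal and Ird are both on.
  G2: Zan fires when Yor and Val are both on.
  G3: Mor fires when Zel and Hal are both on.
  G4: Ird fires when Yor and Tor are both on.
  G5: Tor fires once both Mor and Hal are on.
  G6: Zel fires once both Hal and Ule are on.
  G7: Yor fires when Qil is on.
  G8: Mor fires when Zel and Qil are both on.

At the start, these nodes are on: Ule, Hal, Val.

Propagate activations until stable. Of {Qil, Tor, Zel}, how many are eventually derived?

Hal and Ule are on, so Zel fires (G6).
G3: Zel and Hal on → Mor on.
G5: Mor and Hal on → Tor on.
No rule produces Qil, and it is not given.
Tor: reached.
Zel: reached.
Reached: Tor and Zel — 2 of the 3.

2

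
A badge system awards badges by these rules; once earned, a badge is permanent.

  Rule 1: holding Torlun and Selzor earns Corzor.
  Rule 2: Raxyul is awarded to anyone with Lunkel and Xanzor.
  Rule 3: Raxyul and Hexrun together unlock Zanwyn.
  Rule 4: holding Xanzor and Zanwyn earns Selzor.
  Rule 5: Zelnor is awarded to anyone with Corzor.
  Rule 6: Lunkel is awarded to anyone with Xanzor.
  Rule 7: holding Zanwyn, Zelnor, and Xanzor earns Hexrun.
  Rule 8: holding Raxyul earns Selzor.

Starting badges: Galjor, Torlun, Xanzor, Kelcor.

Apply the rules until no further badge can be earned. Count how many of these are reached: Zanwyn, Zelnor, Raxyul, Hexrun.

2

With Xanzor, Lunkel is earned (Rule 6).
With Lunkel and Xanzor, Raxyul is earned (Rule 2).
With Raxyul, Selzor is earned (Rule 8).
With Torlun and Selzor, Corzor is earned (Rule 1).
With Corzor, Zelnor is earned (Rule 5).
Zanwyn would need Raxyul and Hexrun (Rule 3), but Hexrun is never earned.
Zelnor: reached.
Raxyul: reached.
Hexrun would need Zanwyn, Zelnor, and Xanzor (Rule 7), but Zanwyn is never earned.
Reached: Zelnor and Raxyul — 2 of the 4.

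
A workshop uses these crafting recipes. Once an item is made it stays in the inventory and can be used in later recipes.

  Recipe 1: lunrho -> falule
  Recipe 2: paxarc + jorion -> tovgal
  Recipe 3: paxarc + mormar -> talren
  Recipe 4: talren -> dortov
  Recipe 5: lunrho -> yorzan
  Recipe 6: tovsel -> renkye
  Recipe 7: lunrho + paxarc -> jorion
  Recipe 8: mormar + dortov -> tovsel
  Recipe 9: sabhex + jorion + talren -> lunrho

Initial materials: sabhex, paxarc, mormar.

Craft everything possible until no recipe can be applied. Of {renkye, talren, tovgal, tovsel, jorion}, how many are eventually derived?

Using Recipe 3, paxarc and mormar make talren.
talren -> dortov (Recipe 4).
mormar + dortov -> tovsel (Recipe 8).
Using Recipe 6, tovsel makes renkye.
renkye: reached.
talren: reached.
tovgal would need paxarc and jorion (Recipe 2), but jorion is never obtained.
tovsel: reached.
jorion would need lunrho and paxarc (Recipe 7), but lunrho is never obtained.
Reached: renkye, talren, and tovsel — 3 of the 5.

3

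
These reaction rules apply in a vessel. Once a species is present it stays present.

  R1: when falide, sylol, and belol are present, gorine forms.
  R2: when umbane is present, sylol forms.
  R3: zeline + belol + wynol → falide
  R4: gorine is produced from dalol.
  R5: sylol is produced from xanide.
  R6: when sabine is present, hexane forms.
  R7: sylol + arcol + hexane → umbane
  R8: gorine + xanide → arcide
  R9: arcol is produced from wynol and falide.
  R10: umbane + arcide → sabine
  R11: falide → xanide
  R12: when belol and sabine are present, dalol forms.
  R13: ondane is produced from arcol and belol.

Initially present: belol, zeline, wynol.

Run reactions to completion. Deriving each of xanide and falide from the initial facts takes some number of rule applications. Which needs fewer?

falide

falide: zeline, belol, and wynol present → falide forms (R3). [1 rule application]
xanide: zeline, belol, and wynol present → falide forms (R3). falide present → xanide forms (R11). [2 rule applications]
falide needs fewer.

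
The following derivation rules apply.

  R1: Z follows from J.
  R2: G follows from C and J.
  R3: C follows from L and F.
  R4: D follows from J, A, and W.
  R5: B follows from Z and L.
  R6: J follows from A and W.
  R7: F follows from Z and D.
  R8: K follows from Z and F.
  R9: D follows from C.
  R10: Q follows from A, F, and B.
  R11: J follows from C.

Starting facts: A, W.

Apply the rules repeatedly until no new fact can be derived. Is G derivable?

No

G would need C and J (R2), but C is never established.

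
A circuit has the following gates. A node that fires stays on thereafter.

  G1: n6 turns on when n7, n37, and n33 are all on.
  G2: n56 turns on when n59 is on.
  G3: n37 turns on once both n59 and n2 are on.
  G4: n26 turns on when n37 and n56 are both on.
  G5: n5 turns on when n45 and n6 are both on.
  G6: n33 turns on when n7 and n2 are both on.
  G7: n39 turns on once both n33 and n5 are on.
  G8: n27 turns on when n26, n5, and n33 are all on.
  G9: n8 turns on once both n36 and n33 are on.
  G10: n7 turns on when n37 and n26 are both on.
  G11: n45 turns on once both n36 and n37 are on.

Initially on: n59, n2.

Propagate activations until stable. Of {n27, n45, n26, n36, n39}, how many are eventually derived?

G3: n59 and n2 on → n37 on.
n59 is on, so n56 turns on (G2).
n37 and n56 are on, so n26 turns on (G4).
n27 would need n26, n5, and n33 (G8), but n5 never turns on.
n45 would need n36 and n37 (G11), but n36 never turns on.
n26: reached.
No rule produces n36, and it is not given.
n39 would need n33 and n5 (G7), but n5 never turns on.
Reached: n26 — 1 of the 5.

1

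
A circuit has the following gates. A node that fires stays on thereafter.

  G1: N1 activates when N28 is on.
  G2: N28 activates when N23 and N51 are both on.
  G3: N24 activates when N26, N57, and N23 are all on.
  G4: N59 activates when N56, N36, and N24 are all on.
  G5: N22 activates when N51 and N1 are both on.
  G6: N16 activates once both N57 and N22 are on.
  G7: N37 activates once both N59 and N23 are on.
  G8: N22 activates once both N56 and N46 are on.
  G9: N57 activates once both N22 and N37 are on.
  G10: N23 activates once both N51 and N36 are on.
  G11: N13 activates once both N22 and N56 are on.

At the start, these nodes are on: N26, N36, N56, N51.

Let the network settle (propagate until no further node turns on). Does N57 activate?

No

N57 would need N22 and N37 (G9), but N37 never turns on.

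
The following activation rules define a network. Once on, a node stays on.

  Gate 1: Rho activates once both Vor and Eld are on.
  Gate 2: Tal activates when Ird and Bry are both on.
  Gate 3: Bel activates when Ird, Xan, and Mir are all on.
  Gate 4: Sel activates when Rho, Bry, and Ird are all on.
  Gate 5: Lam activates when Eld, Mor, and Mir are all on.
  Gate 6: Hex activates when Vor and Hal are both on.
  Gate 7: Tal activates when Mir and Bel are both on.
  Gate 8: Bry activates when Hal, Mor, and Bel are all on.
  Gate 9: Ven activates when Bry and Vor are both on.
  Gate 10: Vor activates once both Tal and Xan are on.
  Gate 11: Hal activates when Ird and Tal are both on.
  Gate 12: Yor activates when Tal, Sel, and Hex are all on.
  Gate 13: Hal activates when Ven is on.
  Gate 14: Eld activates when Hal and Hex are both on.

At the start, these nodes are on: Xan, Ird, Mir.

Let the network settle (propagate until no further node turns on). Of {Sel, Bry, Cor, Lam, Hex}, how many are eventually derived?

Gate 3: Ird, Xan, and Mir on → Bel on.
Mir and Bel are on, so Tal activates (Gate 7).
Ird and Tal are on, so Hal activates (Gate 11).
Gate 10: Tal and Xan on → Vor on.
Gate 6: Vor and Hal on → Hex on.
Sel would need Rho, Bry, and Ird (Gate 4), but Bry never turns on.
Bry would need Hal, Mor, and Bel (Gate 8), but Mor never turns on.
No rule produces Cor, and it is not given.
Lam would need Eld, Mor, and Mir (Gate 5), but Mor never turns on.
Hex: reached.
Reached: Hex — 1 of the 5.

1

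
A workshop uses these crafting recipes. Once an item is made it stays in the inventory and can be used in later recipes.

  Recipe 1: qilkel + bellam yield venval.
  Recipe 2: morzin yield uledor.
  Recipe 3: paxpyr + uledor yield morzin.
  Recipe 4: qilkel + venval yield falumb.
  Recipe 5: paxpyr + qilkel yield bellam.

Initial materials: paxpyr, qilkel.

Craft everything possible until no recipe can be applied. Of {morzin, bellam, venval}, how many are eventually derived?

Using Recipe 5, paxpyr and qilkel make bellam.
Using Recipe 1, qilkel and bellam make venval.
morzin would need paxpyr and uledor (Recipe 3), but uledor is never obtained.
bellam: reached.
venval: reached.
Reached: bellam and venval — 2 of the 3.

2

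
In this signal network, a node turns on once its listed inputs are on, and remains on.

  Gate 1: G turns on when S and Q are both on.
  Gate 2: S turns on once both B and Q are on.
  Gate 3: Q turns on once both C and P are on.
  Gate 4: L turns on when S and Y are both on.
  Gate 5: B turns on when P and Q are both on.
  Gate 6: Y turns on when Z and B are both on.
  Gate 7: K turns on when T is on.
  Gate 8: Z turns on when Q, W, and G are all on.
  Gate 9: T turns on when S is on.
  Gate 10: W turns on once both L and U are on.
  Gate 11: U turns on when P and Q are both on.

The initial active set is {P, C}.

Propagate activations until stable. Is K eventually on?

Yes

Gate 3: C and P on → Q on.
P and Q are on, so B turns on (Gate 5).
B and Q are on, so S turns on (Gate 2).
S is on, so T turns on (Gate 9).
T is on, so K turns on (Gate 7).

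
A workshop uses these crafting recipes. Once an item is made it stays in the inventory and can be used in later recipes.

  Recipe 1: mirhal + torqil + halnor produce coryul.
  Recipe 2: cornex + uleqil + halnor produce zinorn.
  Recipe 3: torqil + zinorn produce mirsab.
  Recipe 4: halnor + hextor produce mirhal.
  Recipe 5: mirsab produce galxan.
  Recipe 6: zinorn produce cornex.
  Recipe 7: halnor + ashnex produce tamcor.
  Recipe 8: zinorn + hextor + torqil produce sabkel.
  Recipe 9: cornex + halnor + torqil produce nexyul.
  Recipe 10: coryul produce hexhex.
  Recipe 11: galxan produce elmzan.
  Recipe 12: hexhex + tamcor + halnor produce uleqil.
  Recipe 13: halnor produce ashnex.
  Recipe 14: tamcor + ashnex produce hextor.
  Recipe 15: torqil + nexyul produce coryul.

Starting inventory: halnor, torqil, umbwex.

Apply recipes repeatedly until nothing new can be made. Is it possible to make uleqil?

Yes

Using Recipe 13, halnor makes ashnex.
Using Recipe 7, halnor and ashnex make tamcor.
Using Recipe 14, tamcor and ashnex make hextor.
Using Recipe 4, halnor and hextor make mirhal.
mirhal + torqil + halnor → coryul (Recipe 1).
Using Recipe 10, coryul makes hexhex.
Using Recipe 12, hexhex, tamcor, and halnor make uleqil.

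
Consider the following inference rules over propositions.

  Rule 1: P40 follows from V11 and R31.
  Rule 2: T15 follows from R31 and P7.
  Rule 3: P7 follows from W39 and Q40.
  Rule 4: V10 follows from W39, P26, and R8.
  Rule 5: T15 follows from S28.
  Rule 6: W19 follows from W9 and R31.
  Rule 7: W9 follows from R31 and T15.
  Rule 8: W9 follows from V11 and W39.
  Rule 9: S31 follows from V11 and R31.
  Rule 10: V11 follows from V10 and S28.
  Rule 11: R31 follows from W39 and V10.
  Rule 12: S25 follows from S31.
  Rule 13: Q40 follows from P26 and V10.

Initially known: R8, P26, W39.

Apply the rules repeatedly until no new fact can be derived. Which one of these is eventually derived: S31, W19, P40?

From W39, P26, and R8, Rule 4 gives V10.
From W39 and V10, Rule 11 gives R31.
P26 and V10 hold, so Q40 follows (Rule 13).
W39 and Q40 hold, so P7 follows (Rule 3).
From R31 and P7, Rule 2 gives T15.
R31 and T15 hold, so W9 follows (Rule 7).
From W9 and R31, Rule 6 gives W19.
P40 would need V11 and R31 (Rule 1), but V11 is never established. S31 would need V11 and R31 (Rule 9), but V11 is never established.

W19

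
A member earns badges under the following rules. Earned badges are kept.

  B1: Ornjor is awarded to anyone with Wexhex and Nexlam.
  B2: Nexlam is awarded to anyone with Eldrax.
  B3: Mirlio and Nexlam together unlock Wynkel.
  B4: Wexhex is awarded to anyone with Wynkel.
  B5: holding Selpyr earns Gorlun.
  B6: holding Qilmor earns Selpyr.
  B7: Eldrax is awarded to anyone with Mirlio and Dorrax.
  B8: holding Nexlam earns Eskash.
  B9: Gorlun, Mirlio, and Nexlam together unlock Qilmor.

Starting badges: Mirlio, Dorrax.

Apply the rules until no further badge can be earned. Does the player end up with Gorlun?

No

Gorlun would need Selpyr (B5), but Selpyr is never earned.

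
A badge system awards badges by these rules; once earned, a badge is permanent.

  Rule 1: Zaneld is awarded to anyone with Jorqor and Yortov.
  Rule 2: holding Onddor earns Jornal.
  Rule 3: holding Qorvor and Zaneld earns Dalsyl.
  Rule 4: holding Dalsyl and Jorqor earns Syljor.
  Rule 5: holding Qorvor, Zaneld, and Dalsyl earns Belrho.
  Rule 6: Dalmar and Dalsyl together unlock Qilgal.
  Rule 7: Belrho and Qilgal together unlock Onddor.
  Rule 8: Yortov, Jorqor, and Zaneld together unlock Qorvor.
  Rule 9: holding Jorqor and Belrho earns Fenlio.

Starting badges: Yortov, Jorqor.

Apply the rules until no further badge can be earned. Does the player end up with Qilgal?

No

Qilgal would need Dalmar and Dalsyl (Rule 6), but Dalmar is never earned.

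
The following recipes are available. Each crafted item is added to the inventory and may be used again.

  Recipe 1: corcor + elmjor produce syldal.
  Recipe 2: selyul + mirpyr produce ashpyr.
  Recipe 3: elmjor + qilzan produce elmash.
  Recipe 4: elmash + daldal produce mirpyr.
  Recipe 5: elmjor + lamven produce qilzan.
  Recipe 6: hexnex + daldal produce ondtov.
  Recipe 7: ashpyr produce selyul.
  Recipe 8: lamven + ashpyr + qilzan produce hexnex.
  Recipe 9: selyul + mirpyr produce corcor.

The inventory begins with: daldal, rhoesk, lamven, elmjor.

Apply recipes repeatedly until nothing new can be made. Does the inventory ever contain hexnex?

No

hexnex would need lamven, ashpyr, and qilzan (Recipe 8), but ashpyr is never obtained.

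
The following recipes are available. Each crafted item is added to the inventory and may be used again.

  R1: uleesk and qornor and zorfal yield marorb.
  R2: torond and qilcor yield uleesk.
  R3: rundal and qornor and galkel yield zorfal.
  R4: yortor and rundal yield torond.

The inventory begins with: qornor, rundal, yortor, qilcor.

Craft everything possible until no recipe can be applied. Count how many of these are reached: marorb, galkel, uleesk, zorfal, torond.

2

yortor and rundal → torond (R4).
Using R2, torond and qilcor make uleesk.
marorb would need uleesk, qornor, and zorfal (R1), but zorfal is never obtained.
No rule produces galkel, and it is not given.
uleesk: reached.
zorfal would need rundal, qornor, and galkel (R3), but galkel is never obtained.
torond: reached.
Reached: uleesk and torond — 2 of the 5.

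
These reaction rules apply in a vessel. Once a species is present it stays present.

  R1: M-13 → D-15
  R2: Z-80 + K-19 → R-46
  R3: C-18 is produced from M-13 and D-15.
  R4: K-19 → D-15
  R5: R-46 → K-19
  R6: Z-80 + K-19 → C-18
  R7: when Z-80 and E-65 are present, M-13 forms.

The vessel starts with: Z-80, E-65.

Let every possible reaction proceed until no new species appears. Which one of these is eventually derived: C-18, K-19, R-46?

C-18

Z-80 and E-65 present → M-13 forms (R7).
M-13 present → D-15 forms (R1).
M-13 and D-15 present → C-18 forms (R3).
R-46 would need Z-80 and K-19 (R2), but K-19 never forms. K-19 would need R-46 (R5), but R-46 never forms.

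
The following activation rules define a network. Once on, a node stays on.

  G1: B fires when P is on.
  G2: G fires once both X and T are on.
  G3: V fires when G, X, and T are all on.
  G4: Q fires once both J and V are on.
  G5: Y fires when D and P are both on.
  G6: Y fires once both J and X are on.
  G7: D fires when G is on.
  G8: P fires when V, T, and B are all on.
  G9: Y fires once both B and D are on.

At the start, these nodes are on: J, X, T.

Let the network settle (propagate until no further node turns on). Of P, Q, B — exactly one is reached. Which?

Q

G2: X and T on → G on.
G3: G, X, and T on → V on.
G4: J and V on → Q on.
P would need V, T, and B (G8), but B never turns on. B would need P (G1), but P never turns on.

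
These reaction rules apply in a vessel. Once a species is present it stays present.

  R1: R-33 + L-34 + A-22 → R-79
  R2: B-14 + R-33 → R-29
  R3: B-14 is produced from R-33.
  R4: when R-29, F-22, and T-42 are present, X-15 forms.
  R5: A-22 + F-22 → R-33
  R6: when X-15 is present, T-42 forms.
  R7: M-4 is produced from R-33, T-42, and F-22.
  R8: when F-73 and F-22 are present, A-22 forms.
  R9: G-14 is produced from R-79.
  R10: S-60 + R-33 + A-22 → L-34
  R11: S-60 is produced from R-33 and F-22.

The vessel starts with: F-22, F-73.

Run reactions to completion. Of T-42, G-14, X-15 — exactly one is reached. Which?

G-14

F-73 and F-22 present → A-22 forms (R8).
A-22 and F-22 present → R-33 forms (R5).
R-33 and F-22 present → S-60 forms (R11).
S-60, R-33, and A-22 present → L-34 forms (R10).
R-33, L-34, and A-22 present → R-79 forms (R1).
R-79 present → G-14 forms (R9).
T-42 would need X-15 (R6), but X-15 never forms. X-15 would need R-29, F-22, and T-42 (R4), but T-42 never forms.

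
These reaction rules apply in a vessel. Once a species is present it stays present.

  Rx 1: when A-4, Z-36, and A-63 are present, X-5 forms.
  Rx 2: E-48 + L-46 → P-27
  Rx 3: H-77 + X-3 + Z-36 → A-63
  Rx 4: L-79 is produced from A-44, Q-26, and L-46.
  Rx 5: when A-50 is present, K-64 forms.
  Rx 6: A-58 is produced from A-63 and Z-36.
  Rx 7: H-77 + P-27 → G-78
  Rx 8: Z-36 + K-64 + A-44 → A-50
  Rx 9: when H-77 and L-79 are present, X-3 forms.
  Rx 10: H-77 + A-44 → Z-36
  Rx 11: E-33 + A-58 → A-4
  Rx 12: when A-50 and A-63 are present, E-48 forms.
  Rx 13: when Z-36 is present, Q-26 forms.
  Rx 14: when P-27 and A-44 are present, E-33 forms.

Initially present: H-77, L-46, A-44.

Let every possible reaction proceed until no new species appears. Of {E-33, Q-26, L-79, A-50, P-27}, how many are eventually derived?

H-77 and A-44 present → Z-36 forms (Rx 10).
Z-36 present → Q-26 forms (Rx 13).
A-44, Q-26, and L-46 present → L-79 forms (Rx 4).
E-33 would need P-27 and A-44 (Rx 14), but P-27 never forms.
Q-26: reached.
L-79: reached.
A-50 would need Z-36, K-64, and A-44 (Rx 8), but K-64 never forms.
P-27 would need E-48 and L-46 (Rx 2), but E-48 never forms.
Reached: Q-26 and L-79 — 2 of the 5.

2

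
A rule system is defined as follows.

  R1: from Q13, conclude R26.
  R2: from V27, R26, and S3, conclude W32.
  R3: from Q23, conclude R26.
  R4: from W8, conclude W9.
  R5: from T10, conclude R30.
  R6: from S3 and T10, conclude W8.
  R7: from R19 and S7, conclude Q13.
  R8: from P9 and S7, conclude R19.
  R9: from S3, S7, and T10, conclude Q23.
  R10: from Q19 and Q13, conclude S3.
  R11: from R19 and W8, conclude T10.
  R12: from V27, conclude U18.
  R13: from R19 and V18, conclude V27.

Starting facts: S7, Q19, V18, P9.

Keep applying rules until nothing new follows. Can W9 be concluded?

W9 would need W8 (R4), but W8 is never established.

No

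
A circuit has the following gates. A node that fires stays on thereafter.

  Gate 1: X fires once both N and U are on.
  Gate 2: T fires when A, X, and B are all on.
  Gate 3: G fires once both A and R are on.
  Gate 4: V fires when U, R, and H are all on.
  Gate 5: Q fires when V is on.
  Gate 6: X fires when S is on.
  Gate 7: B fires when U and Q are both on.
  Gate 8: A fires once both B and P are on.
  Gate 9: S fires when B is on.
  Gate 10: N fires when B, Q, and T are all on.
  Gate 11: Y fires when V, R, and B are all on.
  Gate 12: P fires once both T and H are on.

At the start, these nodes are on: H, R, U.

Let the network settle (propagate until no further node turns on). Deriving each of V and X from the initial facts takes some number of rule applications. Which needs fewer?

V

V: Gate 4: U, R, and H on → V on. [1 rule application]
X: Gate 4: U, R, and H on → V on. Gate 5: V on → Q on. Gate 7: U and Q on → B on. B is on, so S fires (Gate 9). Gate 6: S on → X on. [5 rule applications]
V needs fewer.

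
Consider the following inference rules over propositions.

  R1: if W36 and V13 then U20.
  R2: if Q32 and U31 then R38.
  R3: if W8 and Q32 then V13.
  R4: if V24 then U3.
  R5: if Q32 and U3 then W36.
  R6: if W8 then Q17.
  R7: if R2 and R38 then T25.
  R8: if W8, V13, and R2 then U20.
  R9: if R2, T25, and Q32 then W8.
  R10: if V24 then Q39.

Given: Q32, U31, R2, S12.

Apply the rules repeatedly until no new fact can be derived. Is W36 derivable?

No

W36 would need Q32 and U3 (R5), but U3 is never established.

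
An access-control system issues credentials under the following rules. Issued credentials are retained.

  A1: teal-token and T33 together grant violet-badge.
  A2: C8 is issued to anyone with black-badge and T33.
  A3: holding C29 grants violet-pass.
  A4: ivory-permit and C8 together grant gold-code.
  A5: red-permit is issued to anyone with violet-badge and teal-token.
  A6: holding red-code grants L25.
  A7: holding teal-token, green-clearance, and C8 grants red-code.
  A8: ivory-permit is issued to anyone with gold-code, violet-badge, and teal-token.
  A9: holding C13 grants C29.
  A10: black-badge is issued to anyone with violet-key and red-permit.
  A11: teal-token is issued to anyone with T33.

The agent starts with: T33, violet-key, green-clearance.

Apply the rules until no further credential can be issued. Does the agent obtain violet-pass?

No

violet-pass would need C29 (A3), but C29 is never granted.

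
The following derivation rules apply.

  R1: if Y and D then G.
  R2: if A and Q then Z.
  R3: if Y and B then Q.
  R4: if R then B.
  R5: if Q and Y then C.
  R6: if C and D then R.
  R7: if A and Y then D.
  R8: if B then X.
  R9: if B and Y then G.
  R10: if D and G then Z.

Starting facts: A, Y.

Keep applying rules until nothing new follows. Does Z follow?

Yes

A and Y hold, so D follows (R7).
From Y and D, R1 gives G.
D and G hold, so Z follows (R10).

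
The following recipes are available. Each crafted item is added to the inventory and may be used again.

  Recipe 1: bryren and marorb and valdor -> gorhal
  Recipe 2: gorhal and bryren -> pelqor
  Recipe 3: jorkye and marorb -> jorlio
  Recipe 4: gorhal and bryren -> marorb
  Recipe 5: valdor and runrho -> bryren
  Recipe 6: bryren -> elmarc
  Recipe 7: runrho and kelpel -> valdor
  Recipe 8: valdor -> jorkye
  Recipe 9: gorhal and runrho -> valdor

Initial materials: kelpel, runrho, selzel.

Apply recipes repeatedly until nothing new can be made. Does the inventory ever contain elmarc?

Using Recipe 7, runrho and kelpel make valdor.
Using Recipe 5, valdor and runrho make bryren.
Using Recipe 6, bryren makes elmarc.

Yes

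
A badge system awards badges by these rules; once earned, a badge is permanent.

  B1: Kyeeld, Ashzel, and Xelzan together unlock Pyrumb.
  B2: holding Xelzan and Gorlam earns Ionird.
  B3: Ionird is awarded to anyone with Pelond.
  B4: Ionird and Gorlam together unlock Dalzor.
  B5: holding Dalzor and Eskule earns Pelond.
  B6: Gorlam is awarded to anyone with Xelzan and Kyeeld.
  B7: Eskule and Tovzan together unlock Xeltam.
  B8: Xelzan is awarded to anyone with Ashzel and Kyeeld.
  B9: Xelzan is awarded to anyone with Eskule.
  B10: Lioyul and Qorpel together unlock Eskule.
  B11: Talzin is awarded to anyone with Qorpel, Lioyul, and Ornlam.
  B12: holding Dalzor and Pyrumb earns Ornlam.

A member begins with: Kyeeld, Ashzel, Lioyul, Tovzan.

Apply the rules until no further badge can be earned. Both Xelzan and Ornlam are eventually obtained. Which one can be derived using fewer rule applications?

Xelzan: With Ashzel and Kyeeld, Xelzan is earned (B8). [1 rule application]
Ornlam: With Ashzel and Kyeeld, Xelzan is earned (B8). With Xelzan and Kyeeld, Gorlam is earned (B6). With Kyeeld, Ashzel, and Xelzan, Pyrumb is earned (B1). With Xelzan and Gorlam, Ionird is earned (B2). With Ionird and Gorlam, Dalzor is earned (B4). With Dalzor and Pyrumb, Ornlam is earned (B12). [6 rule applications]
Xelzan needs fewer.

Xelzan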